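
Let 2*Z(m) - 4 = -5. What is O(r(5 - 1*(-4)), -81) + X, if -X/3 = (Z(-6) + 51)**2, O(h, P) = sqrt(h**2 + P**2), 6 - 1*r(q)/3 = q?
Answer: -30603/4 + 9*sqrt(82) ≈ -7569.3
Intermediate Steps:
Z(m) = -1/2 (Z(m) = 2 + (1/2)*(-5) = 2 - 5/2 = -1/2)
r(q) = 18 - 3*q
O(h, P) = sqrt(P**2 + h**2)
X = -30603/4 (X = -3*(-1/2 + 51)**2 = -3*(101/2)**2 = -3*10201/4 = -30603/4 ≈ -7650.8)
O(r(5 - 1*(-4)), -81) + X = sqrt((-81)**2 + (18 - 3*(5 - 1*(-4)))**2) - 30603/4 = sqrt(6561 + (18 - 3*(5 + 4))**2) - 30603/4 = sqrt(6561 + (18 - 3*9)**2) - 30603/4 = sqrt(6561 + (18 - 27)**2) - 30603/4 = sqrt(6561 + (-9)**2) - 30603/4 = sqrt(6561 + 81) - 30603/4 = sqrt(6642) - 30603/4 = 9*sqrt(82) - 30603/4 = -30603/4 + 9*sqrt(82)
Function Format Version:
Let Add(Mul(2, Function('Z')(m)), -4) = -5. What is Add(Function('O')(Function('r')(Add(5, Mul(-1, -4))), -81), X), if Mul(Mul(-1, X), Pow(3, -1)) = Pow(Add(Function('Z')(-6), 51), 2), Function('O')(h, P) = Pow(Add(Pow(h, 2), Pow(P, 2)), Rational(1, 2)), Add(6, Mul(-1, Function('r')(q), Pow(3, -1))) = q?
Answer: Add(Rational(-30603, 4), Mul(9, Pow(82, Rational(1, 2)))) ≈ -7569.3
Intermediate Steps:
Function('Z')(m) = Rational(-1, 2) (Function('Z')(m) = Add(2, Mul(Rational(1, 2), -5)) = Add(2, Rational(-5, 2)) = Rational(-1, 2))
Function('r')(q) = Add(18, Mul(-3, q))
Function('O')(h, P) = Pow(Add(Pow(P, 2), Pow(h, 2)), Rational(1, 2))
X = Rational(-30603, 4) (X = Mul(-3, Pow(Add(Rational(-1, 2), 51), 2)) = Mul(-3, Pow(Rational(101, 2), 2)) = Mul(-3, Rational(10201, 4)) = Rational(-30603, 4) ≈ -7650.8)
Add(Function('O')(Function('r')(Add(5, Mul(-1, -4))), -81), X) = Add(Pow(Add(Pow(-81, 2), Pow(Add(18, Mul(-3, Add(5, Mul(-1, -4)))), 2)), Rational(1, 2)), Rational(-30603, 4)) = Add(Pow(Add(6561, Pow(Add(18, Mul(-3, Add(5, 4))), 2)), Rational(1, 2)), Rational(-30603, 4)) = Add(Pow(Add(6561, Pow(Add(18, Mul(-3, 9)), 2)), Rational(1, 2)), Rational(-30603, 4)) = Add(Pow(Add(6561, Pow(Add(18, -27), 2)), Rational(1, 2)), Rational(-30603, 4)) = Add(Pow(Add(6561, Pow(-9, 2)), Rational(1, 2)), Rational(-30603, 4)) = Add(Pow(Add(6561, 81), Rational(1, 2)), Rational(-30603, 4)) = Add(Pow(6642, Rational(1, 2)), Rational(-30603, 4)) = Add(Mul(9, Pow(82, Rational(1, 2))), Rational(-30603, 4)) = Add(Rational(-30603, 4), Mul(9, Pow(82, Rational(1, 2))))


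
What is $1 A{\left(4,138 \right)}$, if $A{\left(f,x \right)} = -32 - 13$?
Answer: $-45$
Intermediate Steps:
$A{\left(f,x \right)} = -45$
$1 A{\left(4,138 \right)} = 1 \left(-45\right) = -45$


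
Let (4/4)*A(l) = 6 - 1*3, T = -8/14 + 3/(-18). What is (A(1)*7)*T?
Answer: -31/2 ≈ -15.500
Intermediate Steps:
T = -31/42 (T = -8*1/14 + 3*(-1/18) = -4/7 - 1/6 = -31/42 ≈ -0.73810)
A(l) = 3 (A(l) = 6 - 1*3 = 6 - 3 = 3)
(A(1)*7)*T = (3*7)*(-31/42) = 21*(-31/42) = -31/2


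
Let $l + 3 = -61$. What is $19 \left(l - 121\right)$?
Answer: $-3515$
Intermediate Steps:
$l = -64$ ($l = -3 - 61 = -64$)
$19 \left(l - 121\right) = 19 \left(-64 - 121\right) = 19 \left(-185\right) = -3515$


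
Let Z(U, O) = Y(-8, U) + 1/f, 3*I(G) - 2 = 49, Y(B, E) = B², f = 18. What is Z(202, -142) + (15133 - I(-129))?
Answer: 273241/18 ≈ 15180.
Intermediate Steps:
I(G) = 17 (I(G) = ⅔ + (⅓)*49 = ⅔ + 49/3 = 17)
Z(U, O) = 1153/18 (Z(U, O) = (-8)² + 1/18 = 64 + 1/18 = 1153/18)
Z(202, -142) + (15133 - I(-129)) = 1153/18 + (15133 - 1*17) = 1153/18 + (15133 - 17) = 1153/18 + 15116 = 273241/18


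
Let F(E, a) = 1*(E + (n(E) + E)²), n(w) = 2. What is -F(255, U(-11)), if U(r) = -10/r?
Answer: -66304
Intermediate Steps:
F(E, a) = E + (2 + E)² (F(E, a) = 1*(E + (2 + E)²) = E + (2 + E)²)
-F(255, U(-11)) = -(255 + (2 + 255)²) = -(255 + 257²) = -(255 + 66049) = -1*66304 = -66304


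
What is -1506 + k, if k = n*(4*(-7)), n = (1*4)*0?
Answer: -1506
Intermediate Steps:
n = 0 (n = 4*0 = 0)
k = 0 (k = 0*(4*(-7)) = 0*(-28) = 0)
-1506 + k = -1506 + 0 = -1506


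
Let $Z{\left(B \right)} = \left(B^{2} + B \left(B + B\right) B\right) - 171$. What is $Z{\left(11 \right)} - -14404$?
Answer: $17016$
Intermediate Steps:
$Z{\left(B \right)} = -171 + B^{2} + 2 B^{3}$ ($Z{\left(B \right)} = \left(B^{2} + B 2 B B\right) - 171 = \left(B^{2} + 2 B^{2} B\right) - 171 = \left(B^{2} + 2 B^{3}\right) - 171 = -171 + B^{2} + 2 B^{3}$)
$Z{\left(11 \right)} - -14404 = \left(-171 + 11^{2} + 2 \cdot 11^{3}\right) - -14404 = \left(-171 + 121 + 2 \cdot 1331\right) + 14404 = \left(-171 + 121 + 2662\right) + 14404 = 2612 + 14404 = 17016$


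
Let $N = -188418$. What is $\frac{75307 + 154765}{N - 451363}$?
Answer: $- \frac{230072}{639781} \approx -0.35961$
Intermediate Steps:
$\frac{75307 + 154765}{N - 451363} = \frac{75307 + 154765}{-188418 - 451363} = \frac{230072}{-639781} = 230072 \left(- \frac{1}{639781}\right) = - \frac{230072}{639781}$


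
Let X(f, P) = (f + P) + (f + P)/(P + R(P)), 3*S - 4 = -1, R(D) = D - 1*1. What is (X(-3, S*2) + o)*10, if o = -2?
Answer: -100/3 ≈ -33.333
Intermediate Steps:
R(D) = -1 + D (R(D) = D - 1 = -1 + D)
S = 1 (S = 4/3 + (⅓)*(-1) = 4/3 - ⅓ = 1)
X(f, P) = P + f + (P + f)/(-1 + 2*P) (X(f, P) = (f + P) + (f + P)/(P + (-1 + P)) = (P + f) + (P + f)/(-1 + 2*P) = P + f + (P + f)/(-1 + 2*P))
(X(-3, S*2) + o)*10 = (2*(1*2)*(1*2 - 3)/(-1 + 2*(1*2)) - 2)*10 = (2*2*(2 - 3)/(-1 + 2*2) - 2)*10 = (2*2*(-1)/(-1 + 4) - 2)*10 = (2*2*(-1)/3 - 2)*10 = (2*2*(⅓)*(-1) - 2)*10 = (-4/3 - 2)*10 = -10/3*10 = -100/3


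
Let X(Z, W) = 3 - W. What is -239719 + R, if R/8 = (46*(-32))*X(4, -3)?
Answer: -310375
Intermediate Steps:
R = -70656 (R = 8*((46*(-32))*(3 - 1*(-3))) = 8*(-1472*(3 + 3)) = 8*(-1472*6) = 8*(-8832) = -70656)
-239719 + R = -239719 - 70656 = -310375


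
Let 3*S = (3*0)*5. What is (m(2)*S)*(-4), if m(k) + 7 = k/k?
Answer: 0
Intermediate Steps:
m(k) = -6 (m(k) = -7 + k/k = -7 + 1 = -6)
S = 0 (S = ((3*0)*5)/3 = (0*5)/3 = (1/3)*0 = 0)
(m(2)*S)*(-4) = -6*0*(-4) = 0*(-4) = 0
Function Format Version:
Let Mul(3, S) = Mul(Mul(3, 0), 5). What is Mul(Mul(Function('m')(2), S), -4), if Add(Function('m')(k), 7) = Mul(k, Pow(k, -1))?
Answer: 0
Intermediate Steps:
Function('m')(k) = -6 (Function('m')(k) = Add(-7, Mul(k, Pow(k, -1))) = Add(-7, 1) = -6)
S = 0 (S = Mul(Rational(1, 3), Mul(Mul(3, 0), 5)) = Mul(Rational(1, 3), Mul(0, 5)) = Mul(Rational(1, 3), 0) = 0)
Mul(Mul(Function('m')(2), S), -4) = Mul(Mul(-6, 0), -4) = Mul(0, -4) = 0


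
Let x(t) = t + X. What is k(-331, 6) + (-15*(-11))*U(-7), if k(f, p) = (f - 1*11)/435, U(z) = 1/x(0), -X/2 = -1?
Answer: 23697/290 ≈ 81.714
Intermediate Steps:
X = 2 (X = -2*(-1) = 2)
x(t) = 2 + t (x(t) = t + 2 = 2 + t)
U(z) = 1/2 (U(z) = 1/(2 + 0) = 1/2)
k(f, p) = -11/435 + f/435 (k(f, p) = (f - 11)*(1/435) = (-11 + f)*(1/435) = -11/435 + f/435)
k(-331, 6) + (-15*(-11))*U(-7) = (-11/435 + (1/435)*(-331)) - 15*(-11)*(1/2) = (-11/435 - 331/435) + 165*(1/2) = -114/145 + 165/2 = 23697/290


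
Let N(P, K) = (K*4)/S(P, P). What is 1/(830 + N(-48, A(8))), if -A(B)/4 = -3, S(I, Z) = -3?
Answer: 1/814 ≈ 0.0012285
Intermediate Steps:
A(B) = 12 (A(B) = -4*(-3) = 12)
N(P, K) = -4*K/3 (N(P, K) = (K*4)/(-3) = (4*K)*(-⅓) = -4*K/3)
1/(830 + N(-48, A(8))) = 1/(830 - 4/3*12) = 1/(830 - 16) = 1/814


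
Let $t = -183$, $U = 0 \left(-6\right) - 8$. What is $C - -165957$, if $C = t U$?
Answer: $167421$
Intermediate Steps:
$U = -8$ ($U = 0 - 8 = -8$)
$C = 1464$ ($C = \left(-183\right) \left(-8\right) = 1464$)
$C - -165957 = 1464 - -165957 = 1464 + 165957 = 167421$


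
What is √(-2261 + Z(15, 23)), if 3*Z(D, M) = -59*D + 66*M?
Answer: 5*I*√82 ≈ 45.277*I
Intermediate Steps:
Z(D, M) = 22*M - 59*D/3 (Z(D, M) = (-59*D + 66*M)/3 = 22*M - 59*D/3)
√(-2261 + Z(15, 23)) = √(-2261 + (22*23 - 59/3*15)) = √(-2261 + (506 - 295)) = √(-2261 + 211) = √(-2050) = 5*I*√82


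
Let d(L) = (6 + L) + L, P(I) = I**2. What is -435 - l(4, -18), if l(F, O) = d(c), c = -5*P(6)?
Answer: -81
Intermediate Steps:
c = -180 (c = -5*6**2 = -5*36 = -180)
d(L) = 6 + 2*L
l(F, O) = -354 (l(F, O) = 6 + 2*(-180) = 6 - 360 = -354)
-435 - l(4, -18) = -435 - 1*(-354) = -435 + 354 = -81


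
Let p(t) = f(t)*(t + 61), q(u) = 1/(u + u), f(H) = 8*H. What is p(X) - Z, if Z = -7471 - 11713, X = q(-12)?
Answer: 1379785/72 ≈ 19164.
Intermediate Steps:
q(u) = 1/(2*u)
X = -1/24 (X = (½)/(-12) = (½)*(-1/12) = -1/24 ≈ -0.041667)
p(t) = 8*t*(61 + t) (p(t) = (8*t)*(t + 61) = (8*t)*(61 + t) = 8*t*(61 + t))
Z = -19184
p(X) - Z = 8*(-1/24)*(61 - 1/24) - 1*(-19184) = 8*(-1/24)*(1463/24) + 19184 = -1463/72 + 19184 = 1379785/72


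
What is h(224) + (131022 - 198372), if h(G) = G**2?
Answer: -17174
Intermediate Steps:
h(224) + (131022 - 198372) = 224**2 + (131022 - 198372) = 50176 - 67350 = -17174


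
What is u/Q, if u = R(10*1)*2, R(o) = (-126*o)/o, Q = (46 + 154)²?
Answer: -63/10000 ≈ -0.0063000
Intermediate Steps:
Q = 40000 (Q = 200² = 40000)
R(o) = -126
u = -252 (u = -126*2 = -252)
u/Q = -252/40000 = -252*1/40000 = -63/10000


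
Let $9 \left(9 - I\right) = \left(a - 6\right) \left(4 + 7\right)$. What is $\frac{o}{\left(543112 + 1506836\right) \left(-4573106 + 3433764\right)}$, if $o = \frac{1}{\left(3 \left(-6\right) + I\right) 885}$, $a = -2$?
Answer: $- \frac{1}{1607665726318680} \approx -6.2202 \cdot 10^{-16}$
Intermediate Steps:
$I = \frac{169}{9}$ ($I = 9 - \frac{\left(-2 - 6\right) \left(4 + 7\right)}{9} = 9 - \frac{\left(-8\right) 11}{9} = 9 - - \frac{88}{9} = 9 + \frac{88}{9} = \frac{169}{9} \approx 18.778$)
$o = \frac{3}{2065}$ ($o = \frac{1}{\left(3 \left(-6\right) + \frac{169}{9}\right) 885} = \frac{1}{\left(-18 + \frac{169}{9}\right) 885} = \frac{1}{\frac{7}{9} \cdot 885} = \frac{1}{\frac{2065}{3}} = \frac{3}{2065} \approx 0.0014528$)
$\frac{o}{\left(543112 + 1506836\right) \left(-4573106 + 3433764\right)} = \frac{3}{2065 \left(543112 + 1506836\right) \left(-4573106 + 3433764\right)} = \frac{3}{2065 \cdot 2049948 \left(-1139342\right)} = \frac{3}{2065 \left(-2335591854216\right)} = \frac{3}{2065} \left(- \frac{1}{2335591854216}\right) = - \frac{1}{1607665726318680}$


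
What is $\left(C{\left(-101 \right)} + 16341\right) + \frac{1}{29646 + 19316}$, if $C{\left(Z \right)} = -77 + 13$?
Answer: $\frac{796954475}{48962} \approx 16277.0$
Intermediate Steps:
$C{\left(Z \right)} = -64$
$\left(C{\left(-101 \right)} + 16341\right) + \frac{1}{29646 + 19316} = \left(-64 + 16341\right) + \frac{1}{29646 + 19316} = 16277 + \frac{1}{48962} = \frac{796954475}{48962}$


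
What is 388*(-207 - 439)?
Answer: -250648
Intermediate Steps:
388*(-207 - 439) = 388*(-646) = -250648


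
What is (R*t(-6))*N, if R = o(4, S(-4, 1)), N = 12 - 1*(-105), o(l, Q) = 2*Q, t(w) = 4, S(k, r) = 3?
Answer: 2808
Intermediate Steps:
N = 117 (N = 12 + 105 = 117)
R = 6 (R = 2*3 = 6)
(R*t(-6))*N = (6*4)*117 = 24*117 = 2808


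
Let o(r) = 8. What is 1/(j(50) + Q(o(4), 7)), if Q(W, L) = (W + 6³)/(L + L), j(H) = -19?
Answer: -⅓ ≈ -0.33333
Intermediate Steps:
Q(W, L) = (216 + W)/(2*L) (Q(W, L) = (W + 216)/((2*L)) = (216 + W)*(1/(2*L)) = (216 + W)/(2*L))
1/(j(50) + Q(o(4), 7)) = 1/(-19 + (½)*(216 + 8)/7) = 1/(-19 + (½)*(⅐)*224) = 1/(-19 + 16) = 1/(-3) = -⅓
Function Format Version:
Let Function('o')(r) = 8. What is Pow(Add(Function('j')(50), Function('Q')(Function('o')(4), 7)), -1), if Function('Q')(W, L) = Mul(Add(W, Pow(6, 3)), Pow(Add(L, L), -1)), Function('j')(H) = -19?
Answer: Rational(-1, 3) ≈ -0.33333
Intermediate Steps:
Function('Q')(W, L) = Mul(Rational(1, 2), Pow(L, -1), Add(216, W)) (Function('Q')(W, L) = Mul(Add(W, 216), Pow(Mul(2, L), -1)) = Mul(Add(216, W), Mul(Rational(1, 2), Pow(L, -1))) = Mul(Rational(1, 2), Pow(L, -1), Add(216, W)))
Pow(Add(Function('j')(50), Function('Q')(Function('o')(4), 7)), -1) = Pow(Add(-19, Mul(Rational(1, 2), Pow(7, -1), Add(216, 8))), -1) = Pow(Add(-19, Mul(Rational(1, 2), Rational(1, 7), 224)), -1) = Pow(Add(-19, 16), -1) = Pow(-3, -1) = Rational(-1, 3)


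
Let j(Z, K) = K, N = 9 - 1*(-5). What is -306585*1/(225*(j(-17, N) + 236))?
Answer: -6813/1250 ≈ -5.4504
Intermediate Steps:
N = 14 (N = 9 + 5 = 14)
-306585*1/(225*(j(-17, N) + 236)) = -306585*1/(225*(14 + 236)) = -306585/(250*225) = -306585/56250 = -306585*1/56250 = -6813/1250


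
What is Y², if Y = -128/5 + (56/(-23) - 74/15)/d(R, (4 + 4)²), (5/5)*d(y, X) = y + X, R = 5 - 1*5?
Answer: 3223854841/4875264 ≈ 661.27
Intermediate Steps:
R = 0 (R = 5 - 5 = 0)
d(y, X) = X + y (d(y, X) = y + X = X + y)
Y = -56779/2208 (Y = -128/5 + (56/(-23) - 74/15)/((4 + 4)² + 0) = -128*⅕ + (56*(-1/23) - 74*1/15)/(8² + 0) = -128/5 + (-56/23 - 74/15)/(64 + 0) = -128/5 - 2542/345/64 = -128/5 - 2542/345*1/64 = -128/5 - 1271/11040 = -56779/2208 ≈ -25.715)
Y² = (-56779/2208)² = 3223854841/4875264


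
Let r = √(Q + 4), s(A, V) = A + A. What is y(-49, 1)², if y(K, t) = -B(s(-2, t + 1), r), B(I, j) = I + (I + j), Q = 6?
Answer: (8 - √10)² ≈ 23.404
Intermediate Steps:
s(A, V) = 2*A
r = √10 (r = √(6 + 4) = √10 ≈ 3.1623)
B(I, j) = j + 2*I
y(K, t) = 8 - √10 (y(K, t) = -(√10 + 2*(2*(-2))) = -(√10 + 2*(-4)) = -(√10 - 8) = -(-8 + √10) = 8 - √10)
y(-49, 1)² = (8 - √10)²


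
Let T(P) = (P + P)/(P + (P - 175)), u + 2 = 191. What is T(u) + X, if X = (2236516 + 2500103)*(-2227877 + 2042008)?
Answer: -25531328470365/29 ≈ -8.8039e+11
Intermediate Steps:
u = 189 (u = -2 + 191 = 189)
T(P) = 2*P/(-175 + 2*P) (T(P) = (2*P)/(P + (-175 + P)) = (2*P)/(-175 + 2*P) = 2*P/(-175 + 2*P))
X = -880390636911 (X = 4736619*(-185869) = -880390636911)
T(u) + X = 2*189/(-175 + 2*189) - 880390636911 = 2*189/(-175 + 378) - 880390636911 = 2*189/203 - 880390636911 = 2*189*(1/203) - 880390636911 = 54/29 - 880390636911 = -25531328470365/29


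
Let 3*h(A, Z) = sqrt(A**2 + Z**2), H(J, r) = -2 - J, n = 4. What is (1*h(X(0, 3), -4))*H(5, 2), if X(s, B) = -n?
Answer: -28*sqrt(2)/3 ≈ -13.199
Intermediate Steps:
X(s, B) = -4 (X(s, B) = -1*4 = -4)
h(A, Z) = sqrt(A**2 + Z**2)/3
(1*h(X(0, 3), -4))*H(5, 2) = (1*(sqrt((-4)**2 + (-4)**2)/3))*(-2 - 1*5) = (1*(sqrt(16 + 16)/3))*(-2 - 5) = (1*(sqrt(32)/3))*(-7) = (1*((4*sqrt(2))/3))*(-7) = (1*(4*sqrt(2)/3))*(-7) = (4*sqrt(2)/3)*(-7) = -28*sqrt(2)/3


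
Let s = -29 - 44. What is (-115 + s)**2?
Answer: 35344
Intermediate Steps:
s = -73
(-115 + s)**2 = (-115 - 73)**2 = (-188)**2 = 35344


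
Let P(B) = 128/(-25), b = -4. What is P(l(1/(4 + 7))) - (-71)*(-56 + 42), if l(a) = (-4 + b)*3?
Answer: -24978/25 ≈ -999.12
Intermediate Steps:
l(a) = -24 (l(a) = (-4 - 4)*3 = -8*3 = -24)
P(B) = -128/25 (P(B) = 128*(-1/25) = -128/25)
P(l(1/(4 + 7))) - (-71)*(-56 + 42) = -128/25 - (-71)*(-56 + 42) = -128/25 - (-71)*(-14) = -128/25 - 1*994 = -128/25 - 994 = -24978/25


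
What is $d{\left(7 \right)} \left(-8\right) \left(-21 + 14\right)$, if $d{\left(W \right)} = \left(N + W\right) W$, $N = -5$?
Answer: $784$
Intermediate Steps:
$d{\left(W \right)} = W \left(-5 + W\right)$ ($d{\left(W \right)} = \left(-5 + W\right) W = W \left(-5 + W\right)$)
$d{\left(7 \right)} \left(-8\right) \left(-21 + 14\right) = 7 \left(-5 + 7\right) \left(-8\right) \left(-21 + 14\right) = 7 \cdot 2 \left(-8\right) \left(-7\right) = 14 \left(-8\right) \left(-7\right) = \left(-112\right) \left(-7\right) = 784$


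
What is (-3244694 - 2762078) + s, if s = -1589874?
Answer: -7596646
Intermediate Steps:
(-3244694 - 2762078) + s = (-3244694 - 2762078) - 1589874 = -6006772 - 1589874 = -7596646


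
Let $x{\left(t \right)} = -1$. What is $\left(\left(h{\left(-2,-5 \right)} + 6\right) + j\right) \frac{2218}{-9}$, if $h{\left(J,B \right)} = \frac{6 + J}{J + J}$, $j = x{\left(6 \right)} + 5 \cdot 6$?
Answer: $- \frac{75412}{9} \approx -8379.1$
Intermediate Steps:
$j = 29$ ($j = -1 + 5 \cdot 6 = -1 + 30 = 29$)
$h{\left(J,B \right)} = \frac{6 + J}{2 J}$
$\left(\left(h{\left(-2,-5 \right)} + 6\right) + j\right) \frac{2218}{-9} = \left(\left(\frac{6 - 2}{2 \left(-2\right)} + 6\right) + 29\right) \frac{2218}{-9} = \left(\left(\frac{1}{2} \left(- \frac{1}{2}\right) 4 + 6\right) + 29\right) 2218 \left(- \frac{1}{9}\right) = \left(\left(-1 + 6\right) + 29\right) \left(- \frac{2218}{9}\right) = \left(5 + 29\right) \left(- \frac{2218}{9}\right) = 34 \left(- \frac{2218}{9}\right) = - \frac{75412}{9}$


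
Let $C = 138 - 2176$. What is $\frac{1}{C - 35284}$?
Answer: $- \frac{1}{37322} \approx -2.6794 \cdot 10^{-5}$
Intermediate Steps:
$C = -2038$ ($C = 138 - 2176 = -2038$)
$\frac{1}{C - 35284} = \frac{1}{-2038 - 35284} = \frac{1}{-37322} = - \frac{1}{37322}$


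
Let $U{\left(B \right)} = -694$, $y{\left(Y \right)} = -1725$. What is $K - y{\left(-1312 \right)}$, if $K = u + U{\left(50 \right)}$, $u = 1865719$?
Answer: $1866750$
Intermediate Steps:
$K = 1865025$ ($K = 1865719 - 694 = 1865025$)
$K - y{\left(-1312 \right)} = 1865025 - -1725 = 1865025 + 1725 = 1866750$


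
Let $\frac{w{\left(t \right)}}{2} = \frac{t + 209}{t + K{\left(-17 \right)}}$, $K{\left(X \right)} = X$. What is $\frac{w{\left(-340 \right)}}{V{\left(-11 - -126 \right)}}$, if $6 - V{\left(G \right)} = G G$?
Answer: $- \frac{262}{4719183} \approx -5.5518 \cdot 10^{-5}$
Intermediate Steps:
$V{\left(G \right)} = 6 - G^{2}$ ($V{\left(G \right)} = 6 - G G = 6 - G^{2}$)
$w{\left(t \right)} = \frac{2 \left(209 + t\right)}{-17 + t}$ ($w{\left(t \right)} = 2 \frac{t + 209}{t - 17} = 2 \frac{209 + t}{-17 + t} = \frac{2 \left(209 + t\right)}{-17 + t}$)
$\frac{w{\left(-340 \right)}}{V{\left(-11 - -126 \right)}} = \frac{2 \frac{1}{-17 - 340} \left(209 - 340\right)}{6 - \left(-11 - -126\right)^{2}} = \frac{2 \frac{1}{-357} \left(-131\right)}{6 - \left(-11 + 126\right)^{2}} = \frac{2 \left(- \frac{1}{357}\right) \left(-131\right)}{6 - 115^{2}} = \frac{262}{357 \left(6 - 13225\right)} = \frac{262}{357 \left(-13219\right)} = \frac{262}{357} \left(- \frac{1}{13219}\right) = - \frac{262}{4719183}$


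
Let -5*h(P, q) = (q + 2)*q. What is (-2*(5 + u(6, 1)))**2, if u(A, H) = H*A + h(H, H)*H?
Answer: 10816/25 ≈ 432.64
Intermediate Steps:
h(P, q) = -q*(2 + q)/5 (h(P, q) = -(q + 2)*q/5 = -(2 + q)*q/5 = -q*(2 + q)/5)
u(A, H) = A*H - H**2*(2 + H)/5 (u(A, H) = H*A + (-H*(2 + H)/5)*H = A*H - H**2*(2 + H)/5)
(-2*(5 + u(6, 1)))**2 = (-2*(5 + (1/5)*1*(5*6 - 1*1*(2 + 1))))**2 = (-2*(5 + (1/5)*1*(30 - 1*1*3)))**2 = (-2*(5 + (1/5)*1*(30 - 3)))**2 = (-2*(5 + (1/5)*1*27))**2 = (-2*(5 + 27/5))**2 = (-2*52/5)**2 = (-104/5)**2 = 10816/25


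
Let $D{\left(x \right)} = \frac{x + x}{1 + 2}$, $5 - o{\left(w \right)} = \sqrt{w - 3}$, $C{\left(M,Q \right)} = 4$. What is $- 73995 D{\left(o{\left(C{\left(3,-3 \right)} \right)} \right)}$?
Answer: $-197320$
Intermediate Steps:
$o{\left(w \right)} = 5 - \sqrt{-3 + w}$ ($o{\left(w \right)} = 5 - \sqrt{w - 3} = 5 - \sqrt{-3 + w}$)
$D{\left(x \right)} = \frac{2 x}{3}$
$- 73995 D{\left(o{\left(C{\left(3,-3 \right)} \right)} \right)} = - 73995 \frac{2 \left(5 - \sqrt{-3 + 4}\right)}{3} = - 73995 \frac{2 \left(5 - \sqrt{1}\right)}{3} = - 73995 \frac{2 \left(5 - 1\right)}{3} = - 73995 \cdot \frac{2}{3} \cdot 4 = \left(-73995\right) \frac{8}{3} = -197320$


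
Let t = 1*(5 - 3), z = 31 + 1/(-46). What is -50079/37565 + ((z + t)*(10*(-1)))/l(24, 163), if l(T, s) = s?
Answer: -472676696/140831185 ≈ -3.3563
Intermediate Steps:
z = 1425/46 (z = 31 - 1/46 = 1425/46 ≈ 30.978)
t = 2 (t = 1*2 = 2)
-50079/37565 + ((z + t)*(10*(-1)))/l(24, 163) = -50079/37565 + ((1425/46 + 2)*(10*(-1)))/163 = -50079*1/37565 + ((1517/46)*(-10))*(1/163) = -50079/37565 - 7585/23*1/163 = -50079/37565 - 7585/3749 = -472676696/140831185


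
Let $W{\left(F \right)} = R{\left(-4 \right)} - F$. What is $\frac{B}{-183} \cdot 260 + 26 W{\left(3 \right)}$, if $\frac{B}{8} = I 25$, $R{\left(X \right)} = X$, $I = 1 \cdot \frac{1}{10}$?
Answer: $- \frac{38506}{183} \approx -210.42$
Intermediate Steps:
$I = \frac{1}{10}$ ($I = 1 \cdot \frac{1}{10} = \frac{1}{10} \approx 0.1$)
$B = 20$ ($B = 8 \cdot \frac{1}{10} \cdot 25 = 8 \cdot \frac{5}{2} = 20$)
$W{\left(F \right)} = -4 - F$
$\frac{B}{-183} \cdot 260 + 26 W{\left(3 \right)} = \frac{20}{-183} \cdot 260 + 26 \left(-4 - 3\right) = 20 \left(- \frac{1}{183}\right) 260 + 26 \left(-4 - 3\right) = \left(- \frac{20}{183}\right) 260 + 26 \left(-7\right) = - \frac{5200}{183} - 182 = - \frac{38506}{183}$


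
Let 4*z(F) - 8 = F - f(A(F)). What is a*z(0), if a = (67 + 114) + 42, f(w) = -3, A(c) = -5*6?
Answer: 2453/4 ≈ 613.25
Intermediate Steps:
A(c) = -30
a = 223 (a = 181 + 42 = 223)
z(F) = 11/4 + F/4 (z(F) = 2 + (F - 1*(-3))/4 = 2 + (F + 3)/4 = 2 + (3 + F)/4 = 2 + (¾ + F/4) = 11/4 + F/4)
a*z(0) = 223*(11/4 + (¼)*0) = 223*(11/4 + 0) = 223*(11/4) = 2453/4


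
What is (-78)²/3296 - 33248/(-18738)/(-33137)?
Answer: 472196802937/255819495672 ≈ 1.8458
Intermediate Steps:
(-78)²/3296 - 33248/(-18738)/(-33137) = 6084*(1/3296) - 33248*(-1/18738)*(-1/33137) = 1521/824 + (16624/9369)*(-1/33137) = 1521/824 - 16624/310460553 = 472196802937/255819495672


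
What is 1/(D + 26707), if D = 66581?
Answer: 1/93288 ≈ 1.0719e-5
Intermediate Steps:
1/(D + 26707) = 1/(66581 + 26707) = 1/93288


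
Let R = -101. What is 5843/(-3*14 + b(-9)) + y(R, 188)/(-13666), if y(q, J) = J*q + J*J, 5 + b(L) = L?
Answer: -40383187/382648 ≈ -105.54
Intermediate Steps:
b(L) = -5 + L
y(q, J) = J² + J*q (y(q, J) = J*q + J² = J² + J*q)
5843/(-3*14 + b(-9)) + y(R, 188)/(-13666) = 5843/(-3*14 + (-5 - 9)) + (188*(188 - 101))/(-13666) = 5843/(-42 - 14) + (188*87)*(-1/13666) = 5843/(-56) + 16356*(-1/13666) = 5843*(-1/56) - 8178/6833 = -5843/56 - 8178/6833 = -40383187/382648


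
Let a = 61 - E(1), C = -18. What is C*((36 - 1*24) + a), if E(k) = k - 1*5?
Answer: -1386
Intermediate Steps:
E(k) = -5 + k (E(k) = k - 5 = -5 + k)
a = 65 (a = 61 - (-5 + 1) = 61 - 1*(-4) = 61 + 4 = 65)
C*((36 - 1*24) + a) = -18*((36 - 1*24) + 65) = -18*((36 - 24) + 65) = -18*(12 + 65) = -18*77 = -1386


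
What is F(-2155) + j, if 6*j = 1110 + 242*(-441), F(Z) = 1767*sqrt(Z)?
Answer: -17602 + 1767*I*sqrt(2155) ≈ -17602.0 + 82028.0*I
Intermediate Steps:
j = -17602 (j = (1110 + 242*(-441))/6 = (1110 - 106722)/6 = (1/6)*(-105612) = -17602)
F(-2155) + j = 1767*sqrt(-2155) - 17602 = 1767*(I*sqrt(2155)) - 17602 = 1767*I*sqrt(2155) - 17602 = -17602 + 1767*I*sqrt(2155)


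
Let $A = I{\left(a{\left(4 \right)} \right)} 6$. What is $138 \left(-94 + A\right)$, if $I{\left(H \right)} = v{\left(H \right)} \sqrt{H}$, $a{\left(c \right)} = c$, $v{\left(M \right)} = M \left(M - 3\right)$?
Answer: $-6348$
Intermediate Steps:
$v{\left(M \right)} = M \left(-3 + M\right)$
$I{\left(H \right)} = H^{\frac{3}{2}} \left(-3 + H\right)$ ($I{\left(H \right)} = H \left(-3 + H\right) \sqrt{H} = H^{\frac{3}{2}} \left(-3 + H\right)$)
$A = 48$ ($A = 4^{\frac{3}{2}} \left(-3 + 4\right) 6 = 8 \cdot 1 \cdot 6 = 8 \cdot 6 = 48$)
$138 \left(-94 + A\right) = 138 \left(-94 + 48\right) = 138 \left(-46\right) = -6348$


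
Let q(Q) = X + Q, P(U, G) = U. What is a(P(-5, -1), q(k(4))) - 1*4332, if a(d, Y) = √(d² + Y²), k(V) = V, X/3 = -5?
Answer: -4332 + √146 ≈ -4319.9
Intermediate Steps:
X = -15 (X = 3*(-5) = -15)
q(Q) = -15 + Q
a(d, Y) = √(Y² + d²)
a(P(-5, -1), q(k(4))) - 1*4332 = √((-15 + 4)² + (-5)²) - 1*4332 = √((-11)² + 25) - 4332 = √(121 + 25) - 4332 = √146 - 4332 = -4332 + √146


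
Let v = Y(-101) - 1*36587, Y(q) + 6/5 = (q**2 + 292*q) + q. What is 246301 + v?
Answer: 951604/5 ≈ 1.9032e+5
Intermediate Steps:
Y(q) = -6/5 + q**2 + 293*q (Y(q) = -6/5 + ((q**2 + 292*q) + q) = -6/5 + (q**2 + 293*q) = -6/5 + q**2 + 293*q)
v = -279901/5 (v = (-6/5 + (-101)**2 + 293*(-101)) - 1*36587 = (-6/5 + 10201 - 29593) - 36587 = -96966/5 - 36587 = -279901/5 ≈ -55980.)
246301 + v = 246301 - 279901/5 = 951604/5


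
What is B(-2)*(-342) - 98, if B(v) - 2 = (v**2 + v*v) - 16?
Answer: 1954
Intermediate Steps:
B(v) = -14 + 2*v**2 (B(v) = 2 + ((v**2 + v*v) - 16) = 2 + ((v**2 + v**2) - 16) = 2 + (2*v**2 - 16) = 2 + (-16 + 2*v**2) = -14 + 2*v**2)
B(-2)*(-342) - 98 = (-14 + 2*(-2)**2)*(-342) - 98 = (-14 + 2*4)*(-342) - 98 = (-14 + 8)*(-342) - 98 = -6*(-342) - 98 = 2052 - 98 = 1954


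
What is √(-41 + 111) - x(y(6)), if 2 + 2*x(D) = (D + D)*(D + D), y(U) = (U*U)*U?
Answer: -93311 + √70 ≈ -93303.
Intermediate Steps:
y(U) = U³ (y(U) = U²*U = U³)
x(D) = -1 + 2*D² (x(D) = -1 + ((D + D)*(D + D))/2 = -1 + ((2*D)*(2*D))/2 = -1 + (4*D²)/2 = -1 + 2*D²)
√(-41 + 111) - x(y(6)) = √(-41 + 111) - (-1 + 2*(6³)²) = √70 - (-1 + 2*216²) = √70 - (-1 + 2*46656) = √70 - (-1 + 93312) = √70 - 1*93311 = √70 - 93311 = -93311 + √70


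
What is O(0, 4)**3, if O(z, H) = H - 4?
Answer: 0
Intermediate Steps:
O(z, H) = -4 + H
O(0, 4)**3 = (-4 + 4)**3 = 0**3 = 0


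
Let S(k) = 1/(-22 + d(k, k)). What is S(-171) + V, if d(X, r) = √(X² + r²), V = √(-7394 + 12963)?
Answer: 11/28999 + √5569 + 171*√2/57998 ≈ 74.630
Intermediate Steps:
V = √5569 ≈ 74.626
S(k) = 1/(-22 + √2*√(k²)) (S(k) = 1/(-22 + √(k² + k²)) = 1/(-22 + √(2*k²)) = 1/(-22 + √2*√(k²)))
S(-171) + V = 1/(-22 + √2*√((-171)²)) + √5569 = 1/(-22 + √2*√29241) + √5569 = 1/(-22 + √2*171) + √5569 = 1/(-22 + 171*√2) + √5569 = √5569 + 1/(-22 + 171*√2)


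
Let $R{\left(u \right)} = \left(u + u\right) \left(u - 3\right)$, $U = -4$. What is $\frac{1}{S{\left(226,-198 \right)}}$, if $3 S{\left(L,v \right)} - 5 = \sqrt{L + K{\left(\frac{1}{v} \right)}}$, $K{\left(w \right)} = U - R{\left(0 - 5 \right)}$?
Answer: $- \frac{5}{39} + \frac{\sqrt{142}}{39} \approx 0.17734$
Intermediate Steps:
$R{\left(u \right)} = 2 u \left(-3 + u\right)$
$K{\left(w \right)} = -84$ ($K{\left(w \right)} = -4 - 2 \left(0 - 5\right) \left(-3 + \left(0 - 5\right)\right) = -4 - 2 \left(-5\right) \left(-3 - 5\right) = -4 - 2 \left(-5\right) \left(-8\right) = -4 - 80 = -84$)
$S{\left(L,v \right)} = \frac{5}{3} + \frac{\sqrt{-84 + L}}{3}$ ($S{\left(L,v \right)} = \frac{5}{3} + \frac{\sqrt{L - 84}}{3} = \frac{5}{3} + \frac{\sqrt{-84 + L}}{3}$)
$\frac{1}{S{\left(226,-198 \right)}} = \frac{1}{\frac{5}{3} + \frac{\sqrt{-84 + 226}}{3}} = \frac{1}{\frac{5}{3} + \frac{\sqrt{142}}{3}}$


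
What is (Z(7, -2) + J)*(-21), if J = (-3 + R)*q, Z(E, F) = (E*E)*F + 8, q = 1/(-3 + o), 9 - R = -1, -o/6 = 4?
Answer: 17059/9 ≈ 1895.4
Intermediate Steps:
o = -24 (o = -6*4 = -24)
R = 10 (R = 9 - 1*(-1) = 9 + 1 = 10)
q = -1/27 (q = 1/(-3 - 24) = 1/(-27) = -1/27 ≈ -0.037037)
Z(E, F) = 8 + F*E² (Z(E, F) = E²*F + 8 = F*E² + 8 = 8 + F*E²)
J = -7/27 (J = (-3 + 10)*(-1/27) = 7*(-1/27) = -7/27 ≈ -0.25926)
(Z(7, -2) + J)*(-21) = ((8 - 2*7²) - 7/27)*(-21) = ((8 - 2*49) - 7/27)*(-21) = ((8 - 98) - 7/27)*(-21) = (-90 - 7/27)*(-21) = -2437/27*(-21) = 17059/9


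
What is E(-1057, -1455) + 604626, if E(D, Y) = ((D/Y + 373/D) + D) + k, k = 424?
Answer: 928902548989/1537935 ≈ 6.0399e+5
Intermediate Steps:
E(D, Y) = 424 + D + 373/D + D/Y (E(D, Y) = ((D/Y + 373/D) + D) + 424 = ((373/D + D/Y) + D) + 424 = (D + 373/D + D/Y) + 424 = 424 + D + 373/D + D/Y)
E(-1057, -1455) + 604626 = (424 - 1057 + 373/(-1057) - 1057/(-1455)) + 604626 = (424 - 1057 + 373*(-1/1057) - 1057*(-1/1455)) + 604626 = (424 - 1057 - 373/1057 + 1057/1455) + 604626 = -972938321/1537935 + 604626 = 928902548989/1537935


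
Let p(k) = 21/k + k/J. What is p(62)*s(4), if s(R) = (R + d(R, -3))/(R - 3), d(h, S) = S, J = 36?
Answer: 575/279 ≈ 2.0609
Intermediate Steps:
p(k) = 21/k + k/36
s(R) = 1 (s(R) = (R - 3)/(R - 3) = (-3 + R)/(-3 + R) = 1)
p(62)*s(4) = (21/62 + (1/36)*62)*1 = (21*(1/62) + 31/18)*1 = (21/62 + 31/18)*1 = (575/279)*1 = 575/279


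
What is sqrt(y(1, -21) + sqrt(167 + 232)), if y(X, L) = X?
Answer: sqrt(1 + sqrt(399)) ≈ 4.5798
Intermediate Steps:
sqrt(y(1, -21) + sqrt(167 + 232)) = sqrt(1 + sqrt(167 + 232)) = sqrt(1 + sqrt(399))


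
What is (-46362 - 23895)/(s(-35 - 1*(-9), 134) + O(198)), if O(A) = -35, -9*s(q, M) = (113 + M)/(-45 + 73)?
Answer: 17704764/9067 ≈ 1952.7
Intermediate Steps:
s(q, M) = -113/252 - M/252 (s(q, M) = -(113 + M)/(9*(-45 + 73)) = -(113 + M)/(9*28) = -(113/28 + M/28)/9 = -113/252 - M/252)
(-46362 - 23895)/(s(-35 - 1*(-9), 134) + O(198)) = (-46362 - 23895)/((-113/252 - 1/252*134) - 35) = -70257/((-113/252 - 67/126) - 35) = -70257/(-247/252 - 35) = -70257/(-9067/252) = -70257*(-252/9067) = 17704764/9067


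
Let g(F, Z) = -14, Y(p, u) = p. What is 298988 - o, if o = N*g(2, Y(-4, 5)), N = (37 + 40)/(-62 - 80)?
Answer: 21227609/71 ≈ 2.9898e+5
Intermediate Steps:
N = -77/142 (N = 77/(-142) = 77*(-1/142) = -77/142 ≈ -0.54225)
o = 539/71 (o = -77/142*(-14) = 539/71 ≈ 7.5916)
298988 - o = 298988 - 1*539/71 = 298988 - 539/71 = 21227609/71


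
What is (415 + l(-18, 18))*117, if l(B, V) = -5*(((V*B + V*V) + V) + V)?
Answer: 27495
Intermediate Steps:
l(B, V) = -10*V - 5*V**2 - 5*B*V (l(B, V) = -5*(((B*V + V**2) + V) + V) = -5*(((V**2 + B*V) + V) + V) = -5*((V + V**2 + B*V) + V) = -5*(V**2 + 2*V + B*V) = -10*V - 5*V**2 - 5*B*V)
(415 + l(-18, 18))*117 = (415 - 5*18*(2 - 18 + 18))*117 = (415 - 5*18*2)*117 = (415 - 180)*117 = 235*117 = 27495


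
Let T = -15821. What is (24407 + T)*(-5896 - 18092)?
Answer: -205960968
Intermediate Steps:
(24407 + T)*(-5896 - 18092) = (24407 - 15821)*(-5896 - 18092) = 8586*(-23988) = -205960968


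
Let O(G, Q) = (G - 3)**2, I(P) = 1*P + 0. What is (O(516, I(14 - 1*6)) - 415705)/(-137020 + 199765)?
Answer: -152536/62745 ≈ -2.4310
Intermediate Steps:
I(P) = P (I(P) = P + 0 = P)
O(G, Q) = (-3 + G)**2
(O(516, I(14 - 1*6)) - 415705)/(-137020 + 199765) = ((-3 + 516)**2 - 415705)/(-137020 + 199765) = (513**2 - 415705)/62745 = (263169 - 415705)*(1/62745) = -152536*1/62745 = -152536/62745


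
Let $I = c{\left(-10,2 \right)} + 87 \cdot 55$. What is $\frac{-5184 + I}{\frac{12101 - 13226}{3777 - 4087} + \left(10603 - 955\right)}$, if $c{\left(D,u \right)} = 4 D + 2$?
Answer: $- \frac{27094}{598401} \approx -0.045277$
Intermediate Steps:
$c{\left(D,u \right)} = 2 + 4 D$
$I = 4747$ ($I = \left(2 + 4 \left(-10\right)\right) + 87 \cdot 55 = \left(2 - 40\right) + 4785 = -38 + 4785 = 4747$)
$\frac{-5184 + I}{\frac{12101 - 13226}{3777 - 4087} + \left(10603 - 955\right)} = \frac{-5184 + 4747}{\frac{12101 - 13226}{3777 - 4087} + \left(10603 - 955\right)} = - \frac{437}{- \frac{1125}{3777 + \left(-6881 + 2794\right)} + \left(10603 - 955\right)} = - \frac{437}{- \frac{1125}{3777 - 4087} + 9648} = - \frac{437}{- \frac{1125}{-310} + 9648} = - \frac{437}{\left(-1125\right) \left(- \frac{1}{310}\right) + 9648} = - \frac{437}{\frac{225}{62} + 9648} = - \frac{437}{\frac{598401}{62}} = \left(-437\right) \frac{62}{598401} = - \frac{27094}{598401}$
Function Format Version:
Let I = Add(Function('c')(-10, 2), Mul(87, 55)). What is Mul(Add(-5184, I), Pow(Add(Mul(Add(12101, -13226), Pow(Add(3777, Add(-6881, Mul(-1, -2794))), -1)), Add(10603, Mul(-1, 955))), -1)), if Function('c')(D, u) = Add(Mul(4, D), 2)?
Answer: Rational(-27094, 598401) ≈ -0.045277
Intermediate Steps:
Function('c')(D, u) = Add(2, Mul(4, D))
I = 4747 (I = Add(Add(2, Mul(4, -10)), Mul(87, 55)) = Add(Add(2, -40), 4785) = Add(-38, 4785) = 4747)
Mul(Add(-5184, I), Pow(Add(Mul(Add(12101, -13226), Pow(Add(3777, Add(-6881, Mul(-1, -2794))), -1)), Add(10603, Mul(-1, 955))), -1)) = Mul(Add(-5184, 4747), Pow(Add(Mul(Add(12101, -13226), Pow(Add(3777, Add(-6881, Mul(-1, -2794))), -1)), Add(10603, Mul(-1, 955))), -1)) = Mul(-437, Pow(Add(Mul(-1125, Pow(Add(3777, Add(-6881, 2794)), -1)), Add(10603, -955)), -1)) = Mul(-437, Pow(Add(Mul(-1125, Pow(Add(3777, -4087), -1)), 9648), -1)) = Mul(-437, Pow(Add(Mul(-1125, Pow(-310, -1)), 9648), -1)) = Mul(-437, Pow(Add(Mul(-1125, Rational(-1, 310)), 9648), -1)) = Mul(-437, Pow(Add(Rational(225, 62), 9648), -1)) = Mul(-437, Pow(Rational(598401, 62), -1)) = Mul(-437, Rational(62, 598401)) = Rational(-27094, 598401)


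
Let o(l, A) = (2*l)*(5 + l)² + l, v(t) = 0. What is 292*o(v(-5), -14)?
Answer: 0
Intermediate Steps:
o(l, A) = l + 2*l*(5 + l)² (o(l, A) = 2*l*(5 + l)² + l = l + 2*l*(5 + l)²)
292*o(v(-5), -14) = 292*(0*(1 + 2*(5 + 0)²)) = 292*(0*(1 + 2*5²)) = 292*(0*(1 + 2*25)) = 292*(0*(1 + 50)) = 292*(0*51) = 292*0 = 0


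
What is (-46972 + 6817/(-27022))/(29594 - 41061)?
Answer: 1269284201/309861274 ≈ 4.0963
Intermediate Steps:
(-46972 + 6817/(-27022))/(29594 - 41061) = (-46972 + 6817*(-1/27022))/(-11467) = (-46972 - 6817/27022)*(-1/11467) = -1269284201/27022*(-1/11467) = 1269284201/309861274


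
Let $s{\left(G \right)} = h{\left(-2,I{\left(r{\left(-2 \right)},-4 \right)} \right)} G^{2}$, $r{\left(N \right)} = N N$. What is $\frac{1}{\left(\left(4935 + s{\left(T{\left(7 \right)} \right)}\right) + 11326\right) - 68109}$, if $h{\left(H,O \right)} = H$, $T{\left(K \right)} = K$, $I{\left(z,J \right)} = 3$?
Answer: $- \frac{1}{51946} \approx -1.9251 \cdot 10^{-5}$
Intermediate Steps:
$r{\left(N \right)} = N^{2}$
$s{\left(G \right)} = - 2 G^{2}$
$\frac{1}{\left(\left(4935 + s{\left(T{\left(7 \right)} \right)}\right) + 11326\right) - 68109} = \frac{1}{\left(\left(4935 - 2 \cdot 7^{2}\right) + 11326\right) - 68109} = \frac{1}{\left(\left(4935 - 98\right) + 11326\right) - 68109} = \frac{1}{\left(4837 + 11326\right) - 68109} = \frac{1}{16163 - 68109} = \frac{1}{-51946} = - \frac{1}{51946}$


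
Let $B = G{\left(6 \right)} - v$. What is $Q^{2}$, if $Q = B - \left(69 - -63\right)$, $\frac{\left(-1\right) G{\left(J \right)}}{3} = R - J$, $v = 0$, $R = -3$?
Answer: $11025$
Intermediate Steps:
$G{\left(J \right)} = 9 + 3 J$ ($G{\left(J \right)} = - 3 \left(-3 - J\right) = 9 + 3 J$)
$B = 27$ ($B = \left(9 + 3 \cdot 6\right) - 0 = \left(9 + 18\right) + 0 = 27 + 0 = 27$)
$Q = -105$ ($Q = 27 - \left(69 - -63\right) = 27 - \left(69 + 63\right) = 27 - 132 = -105$)
$Q^{2} = \left(-105\right)^{2} = 11025$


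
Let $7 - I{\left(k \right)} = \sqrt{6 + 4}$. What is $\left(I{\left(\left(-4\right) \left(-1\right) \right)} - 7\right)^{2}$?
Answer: $10$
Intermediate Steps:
$I{\left(k \right)} = 7 - \sqrt{10}$ ($I{\left(k \right)} = 7 - \sqrt{6 + 4} = 7 - \sqrt{10}$)
$\left(I{\left(\left(-4\right) \left(-1\right) \right)} - 7\right)^{2} = \left(\left(7 - \sqrt{10}\right) - 7\right)^{2} = \left(- \sqrt{10}\right)^{2} = 10$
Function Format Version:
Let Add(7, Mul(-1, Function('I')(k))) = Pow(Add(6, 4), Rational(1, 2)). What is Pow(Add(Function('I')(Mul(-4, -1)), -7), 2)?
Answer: 10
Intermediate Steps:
Function('I')(k) = Add(7, Mul(-1, Pow(10, Rational(1, 2)))) (Function('I')(k) = Add(7, Mul(-1, Pow(Add(6, 4), Rational(1, 2)))) = Add(7, Mul(-1, Pow(10, Rational(1, 2)))))
Pow(Add(Function('I')(Mul(-4, -1)), -7), 2) = Pow(Add(Add(7, Mul(-1, Pow(10, Rational(1, 2)))), -7), 2) = Pow(Mul(-1, Pow(10, Rational(1, 2))), 2) = 10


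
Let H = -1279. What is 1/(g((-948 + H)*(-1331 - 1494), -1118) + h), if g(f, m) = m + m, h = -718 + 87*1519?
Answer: 1/129199 ≈ 7.7400e-6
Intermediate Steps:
h = 131435 (h = -718 + 132153 = 131435)
g(f, m) = 2*m
1/(g((-948 + H)*(-1331 - 1494), -1118) + h) = 1/(2*(-1118) + 131435) = 1/(-2236 + 131435) = 1/129199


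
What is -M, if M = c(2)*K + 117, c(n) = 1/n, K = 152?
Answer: -193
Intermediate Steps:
M = 193 (M = 152/2 + 117 = (½)*152 + 117 = 76 + 117 = 193)
-M = -1*193 = -193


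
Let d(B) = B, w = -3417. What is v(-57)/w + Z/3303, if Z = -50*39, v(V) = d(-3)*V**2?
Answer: 2836799/1254039 ≈ 2.2621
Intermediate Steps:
v(V) = -3*V**2
Z = -1950
v(-57)/w + Z/3303 = -3*(-57)**2/(-3417) - 1950/3303 = -3*3249*(-1/3417) - 1950*1/3303 = -9747*(-1/3417) - 650/1101 = 3249/1139 - 650/1101 = 2836799/1254039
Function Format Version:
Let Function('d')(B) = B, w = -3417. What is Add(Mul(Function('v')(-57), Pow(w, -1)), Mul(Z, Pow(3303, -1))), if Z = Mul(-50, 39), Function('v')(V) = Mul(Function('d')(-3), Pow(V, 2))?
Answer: Rational(2836799, 1254039) ≈ 2.2621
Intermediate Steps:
Function('v')(V) = Mul(-3, Pow(V, 2))
Z = -1950
Add(Mul(Function('v')(-57), Pow(w, -1)), Mul(Z, Pow(3303, -1))) = Add(Mul(Mul(-3, Pow(-57, 2)), Pow(-3417, -1)), Mul(-1950, Pow(3303, -1))) = Add(Mul(Mul(-3, 3249), Rational(-1, 3417)), Mul(-1950, Rational(1, 3303))) = Add(Mul(-9747, Rational(-1, 3417)), Rational(-650, 1101)) = Add(Rational(3249, 1139), Rational(-650, 1101)) = Rational(2836799, 1254039)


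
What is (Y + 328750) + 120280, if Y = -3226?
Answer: 445804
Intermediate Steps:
(Y + 328750) + 120280 = (-3226 + 328750) + 120280 = 325524 + 120280 = 445804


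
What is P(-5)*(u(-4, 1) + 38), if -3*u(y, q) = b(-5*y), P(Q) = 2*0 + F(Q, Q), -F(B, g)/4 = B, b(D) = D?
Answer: 1880/3 ≈ 626.67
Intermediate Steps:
F(B, g) = -4*B
P(Q) = -4*Q (P(Q) = 2*0 - 4*Q = 0 - 4*Q = -4*Q)
u(y, q) = 5*y/3 (u(y, q) = -(-5)*y/3 = 5*y/3)
P(-5)*(u(-4, 1) + 38) = (-4*(-5))*((5/3)*(-4) + 38) = 20*(-20/3 + 38) = 20*(94/3) = 1880/3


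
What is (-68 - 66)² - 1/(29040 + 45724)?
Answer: 1342462383/74764 ≈ 17956.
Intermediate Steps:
(-68 - 66)² - 1/(29040 + 45724) = (-134)² - 1/74764 = 17956 - 1*1/74764 = 17956 - 1/74764 = 1342462383/74764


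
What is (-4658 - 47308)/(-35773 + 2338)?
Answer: 5774/3715 ≈ 1.5542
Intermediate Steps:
(-4658 - 47308)/(-35773 + 2338) = -51966/(-33435) = -51966*(-1/33435) = 5774/3715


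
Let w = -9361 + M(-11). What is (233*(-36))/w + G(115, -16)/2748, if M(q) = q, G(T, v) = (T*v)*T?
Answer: -40834687/536547 ≈ -76.106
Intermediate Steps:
G(T, v) = v*T²
w = -9372 (w = -9361 - 11 = -9372)
(233*(-36))/w + G(115, -16)/2748 = (233*(-36))/(-9372) - 16*115²/2748 = -8388*(-1/9372) - 16*13225*(1/2748) = 699/781 - 211600*1/2748 = 699/781 - 52900/687 = -40834687/536547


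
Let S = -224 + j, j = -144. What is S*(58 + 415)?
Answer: -174064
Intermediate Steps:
S = -368 (S = -224 - 144 = -368)
S*(58 + 415) = -368*(58 + 415) = -368*473 = -174064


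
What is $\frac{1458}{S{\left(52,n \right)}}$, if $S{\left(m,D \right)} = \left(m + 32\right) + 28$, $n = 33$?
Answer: $\frac{729}{56} \approx 13.018$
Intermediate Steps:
$S{\left(m,D \right)} = 60 + m$ ($S{\left(m,D \right)} = \left(32 + m\right) + 28 = 60 + m$)
$\frac{1458}{S{\left(52,n \right)}} = \frac{1458}{60 + 52} = \frac{1458}{112} = 1458 \cdot \frac{1}{112} = \frac{729}{56}$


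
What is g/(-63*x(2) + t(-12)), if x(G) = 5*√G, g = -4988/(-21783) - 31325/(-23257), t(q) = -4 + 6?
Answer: -798358391/50267089281513 - 83827631055*√2/33511392854342 ≈ -0.0035535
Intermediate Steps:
t(q) = 2
g = 798358391/506607231 (g = -4988*(-1/21783) - 31325*(-1/23257) = 4988/21783 + 31325/23257 = 798358391/506607231 ≈ 1.5759)
g/(-63*x(2) + t(-12)) = 798358391/(506607231*(-315*√2 + 2)) = 798358391/(506607231*(2 - 315*√2))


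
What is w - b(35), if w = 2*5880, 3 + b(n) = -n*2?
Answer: 11833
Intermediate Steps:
b(n) = -3 - 2*n (b(n) = -3 - n*2 = -3 - 2*n)
w = 11760
w - b(35) = 11760 - (-3 - 2*35) = 11760 - (-3 - 70) = 11760 - 1*(-73) = 11760 + 73 = 11833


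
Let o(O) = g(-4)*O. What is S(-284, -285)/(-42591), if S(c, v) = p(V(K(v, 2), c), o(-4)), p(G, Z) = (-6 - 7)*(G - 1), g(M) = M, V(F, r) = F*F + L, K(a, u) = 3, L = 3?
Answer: 143/42591 ≈ 0.0033575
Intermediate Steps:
V(F, r) = 3 + F**2 (V(F, r) = F*F + 3 = F**2 + 3 = 3 + F**2)
o(O) = -4*O
p(G, Z) = 13 - 13*G (p(G, Z) = -13*(-1 + G) = 13 - 13*G)
S(c, v) = -143 (S(c, v) = 13 - 13*(3 + 3**2) = 13 - 13*(3 + 9) = 13 - 13*12 = 13 - 156 = -143)
S(-284, -285)/(-42591) = -143/(-42591) = -143*(-1/42591) = 143/42591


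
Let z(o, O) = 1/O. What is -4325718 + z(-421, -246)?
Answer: -1064126629/246 ≈ -4.3257e+6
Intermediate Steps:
-4325718 + z(-421, -246) = -4325718 + 1/(-246) = -4325718 - 1/246 = -1064126629/246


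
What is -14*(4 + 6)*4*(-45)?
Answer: 25200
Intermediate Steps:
-14*(4 + 6)*4*(-45) = -140*4*(-45) = -14*40*(-45) = -560*(-45) = 25200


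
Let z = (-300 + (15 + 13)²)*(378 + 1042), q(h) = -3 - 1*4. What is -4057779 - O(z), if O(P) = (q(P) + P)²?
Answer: -472348234308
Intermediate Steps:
q(h) = -7 (q(h) = -3 - 4 = -7)
z = 687280 (z = (-300 + 28²)*1420 = (-300 + 784)*1420 = 484*1420 = 687280)
O(P) = (-7 + P)²
-4057779 - O(z) = -4057779 - (-7 + 687280)² = -4057779 - 1*687273² = -4057779 - 1*472344176529 = -4057779 - 472344176529 = -472348234308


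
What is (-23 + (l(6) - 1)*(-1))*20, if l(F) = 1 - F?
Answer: -340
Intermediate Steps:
(-23 + (l(6) - 1)*(-1))*20 = (-23 + ((1 - 1*6) - 1)*(-1))*20 = (-23 + ((1 - 6) - 1)*(-1))*20 = (-23 + (-5 - 1)*(-1))*20 = (-23 - 6*(-1))*20 = (-23 + 6)*20 = -17*20 = -340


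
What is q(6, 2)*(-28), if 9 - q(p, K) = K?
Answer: -196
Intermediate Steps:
q(p, K) = 9 - K
q(6, 2)*(-28) = (9 - 1*2)*(-28) = (9 - 2)*(-28) = 7*(-28) = -196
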